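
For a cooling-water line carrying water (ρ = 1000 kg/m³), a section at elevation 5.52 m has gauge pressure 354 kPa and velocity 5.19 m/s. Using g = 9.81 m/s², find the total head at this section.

h ≈ 42.98 m

Pressure head ψ = P/(ρg) = 354×1000 / (1000 × 9.81) = 36.09 m.
Velocity head = v²/(2g) = 5.19² / (2 × 9.81) = 1.373 m.
h = z + ψ + v²/(2g) = 5.52 + 36.09 + 1.373 = 42.98 m.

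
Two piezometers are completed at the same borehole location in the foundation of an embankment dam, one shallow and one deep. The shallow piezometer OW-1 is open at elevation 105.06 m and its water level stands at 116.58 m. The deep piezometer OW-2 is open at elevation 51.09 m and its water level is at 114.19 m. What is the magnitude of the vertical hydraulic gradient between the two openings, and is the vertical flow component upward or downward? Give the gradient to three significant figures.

|i_v| ≈ 0.0443; vertical flow is downward

Total head at OW-1: h = 116.58 m (water level in the standpipe).
Total head at OW-2: h = 114.19 m.
Δh = h(OW-1) − h(OW-2) = 116.58 − 114.19 = 2.39 m.
Vertical separation Δz = 105.06 − 51.09 = 53.97 m.
|i_v| = |Δh| / Δz = 2.39 / 53.97 = 0.0443.
Head is higher in the shallow piezometer, so vertical flow is downward (recharge condition).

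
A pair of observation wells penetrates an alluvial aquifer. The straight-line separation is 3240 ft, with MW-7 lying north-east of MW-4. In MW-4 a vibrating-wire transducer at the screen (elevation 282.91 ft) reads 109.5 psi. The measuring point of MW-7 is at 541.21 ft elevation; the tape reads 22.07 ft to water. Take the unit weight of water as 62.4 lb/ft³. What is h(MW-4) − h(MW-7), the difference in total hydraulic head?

Δh ≈ 16.46 ft

Pressure head at MW-4: ψ = 144·P/γ = 144 × 109.5 / 62.4 = 252.69 ft.
Total head at MW-4: h = z + ψ = 282.91 + 252.69 = 535.60 ft.
Total head at MW-7: h = 541.21 − 22.07 = 519.14 ft.
Head difference: h(MW-4) − h(MW-7) = 535.60 − 519.14 = 16.46 ft.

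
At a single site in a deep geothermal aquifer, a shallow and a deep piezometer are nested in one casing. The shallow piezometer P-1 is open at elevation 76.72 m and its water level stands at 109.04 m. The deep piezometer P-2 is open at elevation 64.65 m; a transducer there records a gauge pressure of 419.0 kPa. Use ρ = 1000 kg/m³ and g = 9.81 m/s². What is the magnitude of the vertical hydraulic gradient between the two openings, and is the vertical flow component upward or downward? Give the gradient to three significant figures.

Total head at P-1: h = 109.04 m (water level in the standpipe).
Pressure head at P-2: ψ = P/(ρg) = 419.0×1000 / (1000 × 9.81) = 42.71 m.
Total head at P-2: h = z + ψ = 64.65 + 42.71 = 107.36 m.
Δh = h(P-1) − h(P-2) = 109.04 − 107.36 = 1.68 m.
Vertical separation Δz = 76.72 − 64.65 = 12.07 m.
|i_v| = |Δh| / Δz = 1.68 / 12.07 = 0.139.
Head is higher in the shallow piezometer, so vertical flow is downward (recharge condition).

|i_v| ≈ 0.139; vertical flow is downward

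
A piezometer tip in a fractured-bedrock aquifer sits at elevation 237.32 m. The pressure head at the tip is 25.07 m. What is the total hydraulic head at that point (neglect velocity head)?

h ≈ 262.39 m

h = z + ψ = 237.32 + 25.07 = 262.39 m.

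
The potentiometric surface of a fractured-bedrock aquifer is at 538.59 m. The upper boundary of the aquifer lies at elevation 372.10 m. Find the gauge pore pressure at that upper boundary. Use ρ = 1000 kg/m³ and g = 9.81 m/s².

Pressure head at the aquifer top: ψ = h − z = 538.59 − 372.10 = 166.49 m.
P = ρgψ = 1000 × 9.81 × 166.49 = 1633267 Pa ≈ 1630 kPa.

P ≈ 1630 kPa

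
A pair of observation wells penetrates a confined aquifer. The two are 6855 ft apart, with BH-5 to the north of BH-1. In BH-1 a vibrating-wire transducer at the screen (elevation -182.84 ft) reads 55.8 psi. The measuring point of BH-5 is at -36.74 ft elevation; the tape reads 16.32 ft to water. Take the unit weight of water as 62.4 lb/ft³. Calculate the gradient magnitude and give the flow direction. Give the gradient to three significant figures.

Pressure head at BH-1: ψ = 144·P/γ = 144 × 55.8 / 62.4 = 128.77 ft.
Total head at BH-1: h = z + ψ = -182.84 + 128.77 = -54.07 ft.
Total head at BH-5: h = -36.74 − 16.32 = -53.06 ft.
Head difference: h(BH-1) − h(BH-5) = -54.07 − (-53.06) = -1.01 ft.
Hydraulic gradient: i = |Δh| / L = 1.01 / 6855 = 0.000147.
Flow is from higher to lower head: from BH-5 toward BH-1, i.e. toward the south.

i ≈ 0.000147; groundwater flows toward the south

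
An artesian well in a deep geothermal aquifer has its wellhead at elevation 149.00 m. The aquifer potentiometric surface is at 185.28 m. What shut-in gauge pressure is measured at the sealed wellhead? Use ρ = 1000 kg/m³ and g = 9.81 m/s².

Head above the cap: Δh = 185.28 − 149.00 = 36.28 m.
P = ρgΔh = 1000 × 9.81 × 36.28 = 355907 Pa ≈ 356 kPa.

P ≈ 356 kPa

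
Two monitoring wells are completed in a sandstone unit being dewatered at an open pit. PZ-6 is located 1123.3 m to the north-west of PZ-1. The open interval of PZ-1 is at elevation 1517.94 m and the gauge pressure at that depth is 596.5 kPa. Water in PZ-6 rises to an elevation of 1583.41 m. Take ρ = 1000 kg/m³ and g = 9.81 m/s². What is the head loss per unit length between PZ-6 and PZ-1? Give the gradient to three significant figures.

Pressure head at PZ-1: ψ = P/(ρg) = 596.5×1000 / (1000 × 9.81) = 60.81 m.
Total head at PZ-1: h = z + ψ = 1517.94 + 60.81 = 1578.75 m.
Total head at PZ-6: h = 1583.41 m (water level in the piezometer is the total head).
Head difference: h(PZ-1) − h(PZ-6) = 1578.75 − 1583.41 = -4.66 m.
Hydraulic gradient: i = |Δh| / L = 4.66 / 1123.3 = 0.00415.

i ≈ 0.00415 m/m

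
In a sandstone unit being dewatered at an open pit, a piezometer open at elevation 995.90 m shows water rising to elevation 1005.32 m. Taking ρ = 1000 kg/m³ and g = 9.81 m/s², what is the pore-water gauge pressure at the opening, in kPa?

P ≈ 92.4 kPa

Pressure head ψ = h − z = 1005.32 − 995.90 = 9.42 m.
P = ρgψ = 1000 × 9.81 × 9.42 = 92410 Pa ≈ 92.4 kPa.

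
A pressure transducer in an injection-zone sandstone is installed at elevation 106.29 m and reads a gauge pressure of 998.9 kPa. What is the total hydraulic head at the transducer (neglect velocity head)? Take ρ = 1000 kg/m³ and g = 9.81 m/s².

ψ = P/(ρg) = 998.9×1000 / (1000 × 9.81) = 101.82 m.
h = z + ψ = 106.29 + 101.82 = 208.11 m.

h ≈ 208.11 m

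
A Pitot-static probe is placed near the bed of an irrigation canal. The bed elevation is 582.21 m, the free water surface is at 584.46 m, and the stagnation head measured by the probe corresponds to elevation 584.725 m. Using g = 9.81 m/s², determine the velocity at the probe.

v ≈ 2.28 m/s

Near the bed, under hydrostatic conditions, the piezometric head (z + ψ) equals the free-surface elevation, 584.46 m.
Velocity head = total − piezometric = 584.725 − 584.46 = 0.265 m.
v = √(2g·h_v) = √(2 × 9.81 × 0.265) = 2.28 m/s.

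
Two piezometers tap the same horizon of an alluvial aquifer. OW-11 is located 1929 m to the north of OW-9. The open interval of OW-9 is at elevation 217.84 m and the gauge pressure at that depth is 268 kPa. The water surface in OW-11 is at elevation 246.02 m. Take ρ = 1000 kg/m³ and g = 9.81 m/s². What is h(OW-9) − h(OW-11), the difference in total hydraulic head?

Pressure head at OW-9: ψ = P/(ρg) = 268×1000 / (1000 × 9.81) = 27.32 m.
Total head at OW-9: h = z + ψ = 217.84 + 27.32 = 245.16 m.
Total head at OW-11: h = 246.02 m (water level in the piezometer is the total head).
Head difference: h(OW-9) − h(OW-11) = 245.16 − 246.02 = -0.86 m.

Δh ≈ -0.86 m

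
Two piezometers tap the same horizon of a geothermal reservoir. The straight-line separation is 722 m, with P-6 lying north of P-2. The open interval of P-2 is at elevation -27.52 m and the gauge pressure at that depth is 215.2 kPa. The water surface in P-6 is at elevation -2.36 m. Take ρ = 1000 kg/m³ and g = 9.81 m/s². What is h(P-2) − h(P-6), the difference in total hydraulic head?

Pressure head at P-2: ψ = P/(ρg) = 215.2×1000 / (1000 × 9.81) = 21.94 m.
Total head at P-2: h = z + ψ = -27.52 + 21.94 = -5.58 m.
Total head at P-6: h = -2.36 m (water level in the piezometer is the total head).
Head difference: h(P-2) − h(P-6) = -5.58 − (-2.36) = -3.22 m.

Δh ≈ -3.22 m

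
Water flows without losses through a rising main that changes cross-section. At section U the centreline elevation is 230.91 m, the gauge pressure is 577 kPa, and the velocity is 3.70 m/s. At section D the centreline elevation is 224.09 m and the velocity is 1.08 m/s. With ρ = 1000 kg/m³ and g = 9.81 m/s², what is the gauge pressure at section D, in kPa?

P₂ ≈ 650 kPa

Pressure head at U: ψ₁ = P₁/(ρg) = 577×1000 / (1000 × 9.81) = 58.82 m.
Velocity heads: v₁²/2g = 3.70²/19.62 = 0.698 m; v₂²/2g = 1.08²/19.62 = 0.059 m.
Total head H = z₁ + ψ₁ + v₁²/2g = 230.91 + 58.82 + 0.698 = 290.43 m.
ψ₂ = H − z₂ − v₂²/2g = 290.43 − 224.09 − 0.059 = 66.28 m.
P₂ = ρgψ₂ = 1000 × 9.81 × 66.28 ≈ 650 kPa.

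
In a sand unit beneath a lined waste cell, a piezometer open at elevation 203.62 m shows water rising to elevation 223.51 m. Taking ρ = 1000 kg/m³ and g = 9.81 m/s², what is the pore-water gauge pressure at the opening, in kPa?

Pressure head ψ = h − z = 223.51 − 203.62 = 19.89 m.
P = ρgψ = 1000 × 9.81 × 19.89 = 195121 Pa ≈ 195 kPa.

P ≈ 195 kPa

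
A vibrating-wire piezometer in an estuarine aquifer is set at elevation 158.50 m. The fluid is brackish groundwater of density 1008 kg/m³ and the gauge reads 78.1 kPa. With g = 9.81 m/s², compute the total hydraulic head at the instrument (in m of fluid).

ψ = P/(ρg) = 78.1×1000 / (1008 × 9.81) = 7.90 m.
h = z + ψ = 158.50 + 7.90 = 166.40 m.

h ≈ 166.40 m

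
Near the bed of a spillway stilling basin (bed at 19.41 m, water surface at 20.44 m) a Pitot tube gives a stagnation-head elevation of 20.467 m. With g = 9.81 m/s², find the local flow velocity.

v ≈ 0.728 m/s

Near the bed, under hydrostatic conditions, the piezometric head (z + ψ) equals the free-surface elevation, 20.44 m.
Velocity head = total − piezometric = 20.467 − 20.44 = 0.027 m.
v = √(2g·h_v) = √(2 × 9.81 × 0.027) = 0.728 m/s.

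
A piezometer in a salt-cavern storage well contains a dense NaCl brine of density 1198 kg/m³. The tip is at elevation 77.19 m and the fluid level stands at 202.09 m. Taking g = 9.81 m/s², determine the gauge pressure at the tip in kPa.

Pressure head ψ = h − z = 202.09 − 77.19 = 124.90 m.
P = ρgψ = 1198 × 9.81 × 124.90 = 1467872 Pa ≈ 1470 kPa.

P ≈ 1470 kPa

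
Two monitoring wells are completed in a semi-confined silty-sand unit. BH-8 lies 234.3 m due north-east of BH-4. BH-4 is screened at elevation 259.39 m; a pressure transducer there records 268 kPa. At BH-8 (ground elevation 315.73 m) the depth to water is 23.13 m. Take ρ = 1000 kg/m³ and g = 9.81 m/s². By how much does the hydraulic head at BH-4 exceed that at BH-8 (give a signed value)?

Pressure head at BH-4: ψ = P/(ρg) = 268×1000 / (1000 × 9.81) = 27.32 m.
Total head at BH-4: h = z + ψ = 259.39 + 27.32 = 286.71 m.
Total head at BH-8: h = 315.73 − 23.13 = 292.60 m.
Head difference: h(BH-4) − h(BH-8) = 286.71 − 292.60 = -5.89 m.

Δh ≈ -5.89 m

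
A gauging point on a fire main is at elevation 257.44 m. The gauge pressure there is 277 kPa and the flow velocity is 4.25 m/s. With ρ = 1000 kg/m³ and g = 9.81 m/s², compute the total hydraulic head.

Pressure head ψ = P/(ρg) = 277×1000 / (1000 × 9.81) = 28.24 m.
Velocity head = v²/(2g) = 4.25² / (2 × 9.81) = 0.921 m.
h = z + ψ + v²/(2g) = 257.44 + 28.24 + 0.921 = 286.60 m.

h ≈ 286.60 m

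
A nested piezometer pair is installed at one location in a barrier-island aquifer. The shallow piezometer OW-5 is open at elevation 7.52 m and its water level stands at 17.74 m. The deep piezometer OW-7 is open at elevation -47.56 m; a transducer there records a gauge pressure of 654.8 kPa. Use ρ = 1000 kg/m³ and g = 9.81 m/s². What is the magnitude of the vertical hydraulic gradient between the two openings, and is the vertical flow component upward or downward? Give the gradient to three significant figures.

|i_v| ≈ 0.0263; vertical flow is upward

Total head at OW-5: h = 17.74 m (water level in the standpipe).
Pressure head at OW-7: ψ = P/(ρg) = 654.8×1000 / (1000 × 9.81) = 66.75 m.
Total head at OW-7: h = z + ψ = -47.56 + 66.75 = 19.19 m.
Δh = h(OW-5) − h(OW-7) = 17.74 − 19.19 = -1.45 m.
Vertical separation Δz = 7.52 − (-47.56) = 55.08 m.
|i_v| = |Δh| / Δz = 1.45 / 55.08 = 0.0263.
Head is higher in the deep piezometer, so vertical flow is upward (discharge condition).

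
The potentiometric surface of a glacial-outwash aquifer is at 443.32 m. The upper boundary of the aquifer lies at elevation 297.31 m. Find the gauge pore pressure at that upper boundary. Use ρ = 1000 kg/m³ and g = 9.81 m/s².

Pressure head at the aquifer top: ψ = h − z = 443.32 − 297.31 = 146.01 m.
P = ρgψ = 1000 × 9.81 × 146.01 = 1432358 Pa ≈ 1430 kPa.

P ≈ 1430 kPa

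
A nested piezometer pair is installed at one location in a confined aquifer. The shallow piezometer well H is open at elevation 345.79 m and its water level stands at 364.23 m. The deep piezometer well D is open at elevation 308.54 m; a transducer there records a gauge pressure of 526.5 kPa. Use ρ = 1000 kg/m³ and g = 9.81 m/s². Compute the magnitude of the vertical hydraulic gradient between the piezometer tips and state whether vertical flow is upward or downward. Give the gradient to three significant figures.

|i_v| ≈ 0.0542; vertical flow is downward

Total head at well H: h = 364.23 m (water level in the standpipe).
Pressure head at well D: ψ = P/(ρg) = 526.5×1000 / (1000 × 9.81) = 53.67 m.
Total head at well D: h = z + ψ = 308.54 + 53.67 = 362.21 m.
Δh = h(well H) − h(well D) = 364.23 − 362.21 = 2.02 m.
Vertical separation Δz = 345.79 − 308.54 = 37.25 m.
|i_v| = |Δh| / Δz = 2.02 / 37.25 = 0.0542.
Head is higher in the shallow piezometer, so vertical flow is downward (recharge condition).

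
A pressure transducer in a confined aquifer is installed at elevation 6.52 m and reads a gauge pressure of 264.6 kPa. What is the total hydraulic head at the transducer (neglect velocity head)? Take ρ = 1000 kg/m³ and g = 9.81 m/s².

ψ = P/(ρg) = 264.6×1000 / (1000 × 9.81) = 26.97 m.
h = z + ψ = 6.52 + 26.97 = 33.49 m.

h ≈ 33.49 m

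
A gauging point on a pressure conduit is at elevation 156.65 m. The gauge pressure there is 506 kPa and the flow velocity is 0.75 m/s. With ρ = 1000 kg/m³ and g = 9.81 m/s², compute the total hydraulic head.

h ≈ 208.26 m

Pressure head ψ = P/(ρg) = 506×1000 / (1000 × 9.81) = 51.58 m.
Velocity head = v²/(2g) = 0.75² / (2 × 9.81) = 0.029 m.
h = z + ψ + v²/(2g) = 156.65 + 51.58 + 0.029 = 208.26 m.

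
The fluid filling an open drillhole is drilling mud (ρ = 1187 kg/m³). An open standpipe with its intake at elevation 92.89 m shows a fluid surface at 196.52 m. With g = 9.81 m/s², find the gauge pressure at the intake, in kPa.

Pressure head ψ = h − z = 196.52 − 92.89 = 103.63 m.
P = ρgψ = 1187 × 9.81 × 103.63 = 1206716 Pa ≈ 1210 kPa.

P ≈ 1210 kPa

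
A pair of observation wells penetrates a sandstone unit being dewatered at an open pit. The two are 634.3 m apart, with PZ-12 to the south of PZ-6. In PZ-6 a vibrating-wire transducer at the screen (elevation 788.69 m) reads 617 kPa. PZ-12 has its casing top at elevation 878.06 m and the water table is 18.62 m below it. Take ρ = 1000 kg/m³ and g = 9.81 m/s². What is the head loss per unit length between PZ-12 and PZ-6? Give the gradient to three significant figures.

Pressure head at PZ-6: ψ = P/(ρg) = 617×1000 / (1000 × 9.81) = 62.90 m.
Total head at PZ-6: h = z + ψ = 788.69 + 62.90 = 851.59 m.
Total head at PZ-12: h = 878.06 − 18.62 = 859.44 m.
Head difference: h(PZ-6) − h(PZ-12) = 851.59 − 859.44 = -7.85 m.
Hydraulic gradient: i = |Δh| / L = 7.85 / 634.3 = 0.0124.

i ≈ 0.0124 m/m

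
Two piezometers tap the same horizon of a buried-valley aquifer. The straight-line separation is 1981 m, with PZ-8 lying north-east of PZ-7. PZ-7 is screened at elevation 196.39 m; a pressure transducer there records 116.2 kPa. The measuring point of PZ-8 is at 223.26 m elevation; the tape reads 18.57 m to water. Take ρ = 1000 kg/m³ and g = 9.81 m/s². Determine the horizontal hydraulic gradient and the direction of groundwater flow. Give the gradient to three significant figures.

Pressure head at PZ-7: ψ = P/(ρg) = 116.2×1000 / (1000 × 9.81) = 11.85 m.
Total head at PZ-7: h = z + ψ = 196.39 + 11.85 = 208.24 m.
Total head at PZ-8: h = 223.26 − 18.57 = 204.69 m.
Head difference: h(PZ-7) − h(PZ-8) = 208.24 − 204.69 = 3.55 m.
Hydraulic gradient: i = |Δh| / L = 3.55 / 1981 = 0.00179.
Flow is from higher to lower head: from PZ-7 toward PZ-8, i.e. toward the north-east.

i ≈ 0.00179; groundwater flows toward the north-east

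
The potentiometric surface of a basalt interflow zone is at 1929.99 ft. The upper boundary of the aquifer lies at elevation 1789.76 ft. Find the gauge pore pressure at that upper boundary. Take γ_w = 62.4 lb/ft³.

P ≈ 60.8 psi

Pressure head at the aquifer top: ψ = h − z = 1929.99 − 1789.76 = 140.23 ft.
P = γψ/144 = 62.4 × 140.23 / 144 = 60.8 psi.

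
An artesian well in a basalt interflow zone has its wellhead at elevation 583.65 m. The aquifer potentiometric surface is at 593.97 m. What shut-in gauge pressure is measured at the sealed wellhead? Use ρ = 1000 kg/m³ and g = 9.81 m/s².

Head above the cap: Δh = 593.97 − 583.65 = 10.32 m.
P = ρgΔh = 1000 × 9.81 × 10.32 = 101239 Pa ≈ 101 kPa.

P ≈ 101 kPa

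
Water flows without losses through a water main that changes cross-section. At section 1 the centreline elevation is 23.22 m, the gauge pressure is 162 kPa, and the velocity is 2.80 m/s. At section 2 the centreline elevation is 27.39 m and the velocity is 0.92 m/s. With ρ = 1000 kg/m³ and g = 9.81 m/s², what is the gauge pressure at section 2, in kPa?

P₂ ≈ 125 kPa

Pressure head at 1: ψ₁ = P₁/(ρg) = 162×1000 / (1000 × 9.81) = 16.51 m.
Velocity heads: v₁²/2g = 2.80²/19.62 = 0.400 m; v₂²/2g = 0.92²/19.62 = 0.043 m.
Total head H = z₁ + ψ₁ + v₁²/2g = 23.22 + 16.51 + 0.400 = 40.13 m.
ψ₂ = H − z₂ − v₂²/2g = 40.13 − 27.39 − 0.043 = 12.70 m.
P₂ = ρgψ₂ = 1000 × 9.81 × 12.70 ≈ 125 kPa.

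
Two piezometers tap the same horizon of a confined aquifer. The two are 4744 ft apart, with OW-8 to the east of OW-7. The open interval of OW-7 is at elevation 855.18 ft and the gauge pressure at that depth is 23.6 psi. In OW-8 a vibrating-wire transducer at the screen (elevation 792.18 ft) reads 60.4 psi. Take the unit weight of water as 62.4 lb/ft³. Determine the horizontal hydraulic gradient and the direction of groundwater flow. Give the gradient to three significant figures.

i ≈ 0.00462; groundwater flows toward the west

Pressure head at OW-7: ψ = 144·P/γ = 144 × 23.6 / 62.4 = 54.46 ft.
Total head at OW-7: h = z + ψ = 855.18 + 54.46 = 909.64 ft.
Pressure head at OW-8: ψ = 144·P/γ = 144 × 60.4 / 62.4 = 139.38 ft.
Total head at OW-8: h = z + ψ = 792.18 + 139.38 = 931.56 ft.
Head difference: h(OW-7) − h(OW-8) = 909.64 − 931.56 = -21.92 ft.
Hydraulic gradient: i = |Δh| / L = 21.92 / 4744 = 0.00462.
Flow is from higher to lower head: from OW-8 toward OW-7, i.e. toward the west.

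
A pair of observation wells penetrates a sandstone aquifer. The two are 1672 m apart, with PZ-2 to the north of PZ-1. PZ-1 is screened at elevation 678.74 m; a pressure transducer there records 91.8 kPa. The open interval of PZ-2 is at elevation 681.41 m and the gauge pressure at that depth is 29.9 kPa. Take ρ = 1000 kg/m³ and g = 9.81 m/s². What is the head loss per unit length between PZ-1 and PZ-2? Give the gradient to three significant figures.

i ≈ 0.00218 m/m

Pressure head at PZ-1: ψ = P/(ρg) = 91.8×1000 / (1000 × 9.81) = 9.36 m.
Total head at PZ-1: h = z + ψ = 678.74 + 9.36 = 688.10 m.
Pressure head at PZ-2: ψ = P/(ρg) = 29.9×1000 / (1000 × 9.81) = 3.05 m.
Total head at PZ-2: h = z + ψ = 681.41 + 3.05 = 684.46 m.
Head difference: h(PZ-1) − h(PZ-2) = 688.10 − 684.46 = 3.64 m.
Hydraulic gradient: i = |Δh| / L = 3.64 / 1672 = 0.00218.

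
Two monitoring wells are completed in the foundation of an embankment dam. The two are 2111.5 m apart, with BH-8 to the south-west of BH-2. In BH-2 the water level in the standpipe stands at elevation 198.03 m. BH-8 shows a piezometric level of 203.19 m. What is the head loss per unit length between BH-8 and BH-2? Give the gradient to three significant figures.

i ≈ 0.00244 m/m

Total head at BH-2: h = 198.03 m (water level in the piezometer is the total head).
Total head at BH-8: h = 203.19 m (water level in the piezometer is the total head).
Head difference: h(BH-2) − h(BH-8) = 198.03 − 203.19 = -5.16 m.
Hydraulic gradient: i = |Δh| / L = 5.16 / 2111.5 = 0.00244.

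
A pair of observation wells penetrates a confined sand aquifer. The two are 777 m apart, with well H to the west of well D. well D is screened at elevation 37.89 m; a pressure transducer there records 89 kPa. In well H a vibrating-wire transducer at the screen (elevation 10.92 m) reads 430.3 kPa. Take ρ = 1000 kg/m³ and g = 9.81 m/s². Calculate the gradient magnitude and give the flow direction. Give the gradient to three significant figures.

Pressure head at well D: ψ = P/(ρg) = 89×1000 / (1000 × 9.81) = 9.07 m.
Total head at well D: h = z + ψ = 37.89 + 9.07 = 46.96 m.
Pressure head at well H: ψ = P/(ρg) = 430.3×1000 / (1000 × 9.81) = 43.86 m.
Total head at well H: h = z + ψ = 10.92 + 43.86 = 54.78 m.
Head difference: h(well D) − h(well H) = 46.96 − 54.78 = -7.82 m.
Hydraulic gradient: i = |Δh| / L = 7.82 / 777 = 0.0101.
Flow is from higher to lower head: from well H toward well D, i.e. toward the east.

i ≈ 0.0101; groundwater flows toward the east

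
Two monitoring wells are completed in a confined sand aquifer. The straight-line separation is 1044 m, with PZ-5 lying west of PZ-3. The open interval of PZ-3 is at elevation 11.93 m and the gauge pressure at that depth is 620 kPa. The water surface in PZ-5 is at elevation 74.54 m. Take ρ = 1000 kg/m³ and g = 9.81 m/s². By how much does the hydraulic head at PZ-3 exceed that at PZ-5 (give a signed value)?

Δh ≈ 0.59 m

Pressure head at PZ-3: ψ = P/(ρg) = 620×1000 / (1000 × 9.81) = 63.20 m.
Total head at PZ-3: h = z + ψ = 11.93 + 63.20 = 75.13 m.
Total head at PZ-5: h = 74.54 m (water level in the piezometer is the total head).
Head difference: h(PZ-3) − h(PZ-5) = 75.13 − 74.54 = 0.59 m.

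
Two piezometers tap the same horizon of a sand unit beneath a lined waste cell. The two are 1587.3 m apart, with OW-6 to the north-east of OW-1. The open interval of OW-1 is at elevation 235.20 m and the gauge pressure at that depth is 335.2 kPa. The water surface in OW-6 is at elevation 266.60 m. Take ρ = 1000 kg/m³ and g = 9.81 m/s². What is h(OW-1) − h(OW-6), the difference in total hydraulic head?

Δh ≈ 2.77 m

Pressure head at OW-1: ψ = P/(ρg) = 335.2×1000 / (1000 × 9.81) = 34.17 m.
Total head at OW-1: h = z + ψ = 235.20 + 34.17 = 269.37 m.
Total head at OW-6: h = 266.60 m (water level in the piezometer is the total head).
Head difference: h(OW-1) − h(OW-6) = 269.37 − 266.60 = 2.77 m.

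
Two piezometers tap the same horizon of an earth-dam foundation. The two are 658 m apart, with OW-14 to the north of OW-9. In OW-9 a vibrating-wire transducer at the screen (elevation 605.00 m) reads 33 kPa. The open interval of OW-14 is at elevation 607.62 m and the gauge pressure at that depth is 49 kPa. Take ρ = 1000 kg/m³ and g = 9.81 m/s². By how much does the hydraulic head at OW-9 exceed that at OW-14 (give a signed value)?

Δh ≈ -4.25 m

Pressure head at OW-9: ψ = P/(ρg) = 33×1000 / (1000 × 9.81) = 3.36 m.
Total head at OW-9: h = z + ψ = 605.00 + 3.36 = 608.36 m.
Pressure head at OW-14: ψ = P/(ρg) = 49×1000 / (1000 × 9.81) = 4.99 m.
Total head at OW-14: h = z + ψ = 607.62 + 4.99 = 612.61 m.
Head difference: h(OW-9) − h(OW-14) = 608.36 − 612.61 = -4.25 m.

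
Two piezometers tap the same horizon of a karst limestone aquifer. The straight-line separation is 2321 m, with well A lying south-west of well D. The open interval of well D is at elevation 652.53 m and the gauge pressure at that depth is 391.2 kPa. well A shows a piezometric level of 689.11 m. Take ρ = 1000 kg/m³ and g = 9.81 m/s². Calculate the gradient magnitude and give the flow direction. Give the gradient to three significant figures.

Pressure head at well D: ψ = P/(ρg) = 391.2×1000 / (1000 × 9.81) = 39.88 m.
Total head at well D: h = z + ψ = 652.53 + 39.88 = 692.41 m.
Total head at well A: h = 689.11 m (water level in the piezometer is the total head).
Head difference: h(well D) − h(well A) = 692.41 − 689.11 = 3.30 m.
Hydraulic gradient: i = |Δh| / L = 3.30 / 2321 = 0.00142.
Flow is from higher to lower head: from well D toward well A, i.e. toward the south-west.

i ≈ 0.00142; groundwater flows toward the south-west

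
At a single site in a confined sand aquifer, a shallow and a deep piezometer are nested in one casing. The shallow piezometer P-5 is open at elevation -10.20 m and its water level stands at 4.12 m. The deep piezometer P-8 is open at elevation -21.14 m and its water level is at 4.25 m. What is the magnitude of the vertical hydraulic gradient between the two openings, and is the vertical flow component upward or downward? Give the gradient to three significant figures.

|i_v| ≈ 0.0119; vertical flow is upward

Total head at P-5: h = 4.12 m (water level in the standpipe).
Total head at P-8: h = 4.25 m.
Δh = h(P-5) − h(P-8) = 4.12 − 4.25 = -0.13 m.
Vertical separation Δz = -10.20 − (-21.14) = 10.94 m.
|i_v| = |Δh| / Δz = 0.13 / 10.94 = 0.0119.
Head is higher in the deep piezometer, so vertical flow is upward (discharge condition).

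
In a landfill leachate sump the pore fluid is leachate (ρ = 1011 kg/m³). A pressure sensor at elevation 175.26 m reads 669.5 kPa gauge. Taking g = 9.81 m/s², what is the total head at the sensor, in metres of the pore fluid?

ψ = P/(ρg) = 669.5×1000 / (1011 × 9.81) = 67.50 m.
h = z + ψ = 175.26 + 67.50 = 242.76 m.

h ≈ 242.76 m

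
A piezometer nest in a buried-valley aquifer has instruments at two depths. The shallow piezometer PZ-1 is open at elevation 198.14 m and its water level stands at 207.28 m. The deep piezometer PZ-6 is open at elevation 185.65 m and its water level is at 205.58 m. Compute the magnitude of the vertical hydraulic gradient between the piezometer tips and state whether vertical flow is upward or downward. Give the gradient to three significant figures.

|i_v| ≈ 0.136; vertical flow is downward

Total head at PZ-1: h = 207.28 m (water level in the standpipe).
Total head at PZ-6: h = 205.58 m.
Δh = h(PZ-1) − h(PZ-6) = 207.28 − 205.58 = 1.70 m.
Vertical separation Δz = 198.14 − 185.65 = 12.49 m.
|i_v| = |Δh| / Δz = 1.70 / 12.49 = 0.136.
Head is higher in the shallow piezometer, so vertical flow is downward (recharge condition).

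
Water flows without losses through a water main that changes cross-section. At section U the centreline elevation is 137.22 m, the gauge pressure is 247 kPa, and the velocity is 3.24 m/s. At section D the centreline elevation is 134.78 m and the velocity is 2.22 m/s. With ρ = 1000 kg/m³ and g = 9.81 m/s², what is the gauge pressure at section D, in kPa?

Pressure head at U: ψ₁ = P₁/(ρg) = 247×1000 / (1000 × 9.81) = 25.18 m.
Velocity heads: v₁²/2g = 3.24²/19.62 = 0.535 m; v₂²/2g = 2.22²/19.62 = 0.251 m.
Total head H = z₁ + ψ₁ + v₁²/2g = 137.22 + 25.18 + 0.535 = 162.94 m.
ψ₂ = H − z₂ − v₂²/2g = 162.94 − 134.78 − 0.251 = 27.91 m.
P₂ = ρgψ₂ = 1000 × 9.81 × 27.91 ≈ 274 kPa.

P₂ ≈ 274 kPa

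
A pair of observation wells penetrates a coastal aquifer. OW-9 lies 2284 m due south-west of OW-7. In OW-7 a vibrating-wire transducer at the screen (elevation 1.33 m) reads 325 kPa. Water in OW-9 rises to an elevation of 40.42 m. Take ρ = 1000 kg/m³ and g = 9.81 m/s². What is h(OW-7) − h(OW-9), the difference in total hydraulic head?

Δh ≈ -5.96 m

Pressure head at OW-7: ψ = P/(ρg) = 325×1000 / (1000 × 9.81) = 33.13 m.
Total head at OW-7: h = z + ψ = 1.33 + 33.13 = 34.46 m.
Total head at OW-9: h = 40.42 m (water level in the piezometer is the total head).
Head difference: h(OW-7) − h(OW-9) = 34.46 − 40.42 = -5.96 m.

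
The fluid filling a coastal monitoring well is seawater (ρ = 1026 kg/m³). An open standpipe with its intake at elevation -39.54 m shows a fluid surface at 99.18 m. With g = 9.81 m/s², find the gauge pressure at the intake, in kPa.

P ≈ 1400 kPa

Pressure head ψ = h − z = 99.18 − (-39.54) = 138.72 m.
P = ρgψ = 1026 × 9.81 × 138.72 = 1396225 Pa ≈ 1400 kPa.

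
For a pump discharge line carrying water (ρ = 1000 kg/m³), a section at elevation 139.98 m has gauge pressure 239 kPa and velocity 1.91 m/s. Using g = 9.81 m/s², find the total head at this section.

h ≈ 164.53 m

Pressure head ψ = P/(ρg) = 239×1000 / (1000 × 9.81) = 24.36 m.
Velocity head = v²/(2g) = 1.91² / (2 × 9.81) = 0.186 m.
h = z + ψ + v²/(2g) = 139.98 + 24.36 + 0.186 = 164.53 m.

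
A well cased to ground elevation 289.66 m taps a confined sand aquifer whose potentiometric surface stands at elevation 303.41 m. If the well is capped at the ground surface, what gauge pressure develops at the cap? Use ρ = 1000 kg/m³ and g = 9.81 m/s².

P ≈ 135 kPa

Head above the cap: Δh = 303.41 − 289.66 = 13.75 m.
P = ρgΔh = 1000 × 9.81 × 13.75 = 134888 Pa ≈ 135 kPa.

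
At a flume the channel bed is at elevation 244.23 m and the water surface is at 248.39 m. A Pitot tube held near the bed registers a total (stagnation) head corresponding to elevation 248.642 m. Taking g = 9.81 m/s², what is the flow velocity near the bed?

v ≈ 2.22 m/s

Near the bed, under hydrostatic conditions, the piezometric head (z + ψ) equals the free-surface elevation, 248.39 m.
Velocity head = total − piezometric = 248.642 − 248.39 = 0.252 m.
v = √(2g·h_v) = √(2 × 9.81 × 0.252) = 2.22 m/s.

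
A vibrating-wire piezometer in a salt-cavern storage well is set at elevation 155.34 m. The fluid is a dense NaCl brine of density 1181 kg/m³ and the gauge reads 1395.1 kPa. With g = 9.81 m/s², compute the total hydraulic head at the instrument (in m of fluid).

h ≈ 275.76 m

ψ = P/(ρg) = 1395.1×1000 / (1181 × 9.81) = 120.42 m.
h = z + ψ = 155.34 + 120.42 = 275.76 m.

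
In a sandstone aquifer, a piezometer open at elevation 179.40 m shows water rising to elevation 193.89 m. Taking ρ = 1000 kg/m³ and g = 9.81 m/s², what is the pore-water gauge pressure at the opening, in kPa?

P ≈ 142 kPa

Pressure head ψ = h − z = 193.89 − 179.40 = 14.49 m.
P = ρgψ = 1000 × 9.81 × 14.49 = 142147 Pa ≈ 142 kPa.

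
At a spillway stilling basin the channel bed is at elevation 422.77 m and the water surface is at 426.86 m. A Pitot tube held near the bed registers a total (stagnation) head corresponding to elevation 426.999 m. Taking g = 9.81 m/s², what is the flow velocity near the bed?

v ≈ 1.65 m/s

Near the bed, under hydrostatic conditions, the piezometric head (z + ψ) equals the free-surface elevation, 426.86 m.
Velocity head = total − piezometric = 426.999 − 426.86 = 0.139 m.
v = √(2g·h_v) = √(2 × 9.81 × 0.139) = 1.65 m/s.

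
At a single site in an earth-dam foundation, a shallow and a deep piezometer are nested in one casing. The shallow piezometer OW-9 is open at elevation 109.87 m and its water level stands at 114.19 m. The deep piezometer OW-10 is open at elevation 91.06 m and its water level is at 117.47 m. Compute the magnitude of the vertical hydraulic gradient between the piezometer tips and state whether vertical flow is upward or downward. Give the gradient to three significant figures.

Total head at OW-9: h = 114.19 m (water level in the standpipe).
Total head at OW-10: h = 117.47 m.
Δh = h(OW-9) − h(OW-10) = 114.19 − 117.47 = -3.28 m.
Vertical separation Δz = 109.87 − 91.06 = 18.81 m.
|i_v| = |Δh| / Δz = 3.28 / 18.81 = 0.174.
Head is higher in the deep piezometer, so vertical flow is upward (discharge condition).

|i_v| ≈ 0.174; vertical flow is upward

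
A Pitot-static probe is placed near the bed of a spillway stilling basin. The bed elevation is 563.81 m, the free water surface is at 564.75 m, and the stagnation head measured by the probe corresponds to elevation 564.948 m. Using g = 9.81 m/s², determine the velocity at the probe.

Near the bed, under hydrostatic conditions, the piezometric head (z + ψ) equals the free-surface elevation, 564.75 m.
Velocity head = total − piezometric = 564.948 − 564.75 = 0.198 m.
v = √(2g·h_v) = √(2 × 9.81 × 0.198) = 1.97 m/s.

v ≈ 1.97 m/s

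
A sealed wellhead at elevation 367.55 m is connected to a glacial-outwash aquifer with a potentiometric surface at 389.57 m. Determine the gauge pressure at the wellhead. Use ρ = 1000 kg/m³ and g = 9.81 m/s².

Head above the cap: Δh = 389.57 − 367.55 = 22.02 m.
P = ρgΔh = 1000 × 9.81 × 22.02 = 216016 Pa ≈ 216 kPa.

P ≈ 216 kPa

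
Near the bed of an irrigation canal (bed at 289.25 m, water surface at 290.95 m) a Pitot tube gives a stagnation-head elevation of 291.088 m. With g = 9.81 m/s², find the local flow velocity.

Near the bed, under hydrostatic conditions, the piezometric head (z + ψ) equals the free-surface elevation, 290.95 m.
Velocity head = total − piezometric = 291.088 − 290.95 = 0.138 m.
v = √(2g·h_v) = √(2 × 9.81 × 0.138) = 1.65 m/s.

v ≈ 1.65 m/s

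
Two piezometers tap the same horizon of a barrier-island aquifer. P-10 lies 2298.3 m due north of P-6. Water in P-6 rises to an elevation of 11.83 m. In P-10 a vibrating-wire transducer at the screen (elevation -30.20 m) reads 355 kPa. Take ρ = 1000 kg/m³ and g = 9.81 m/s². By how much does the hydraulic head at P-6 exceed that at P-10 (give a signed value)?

Δh ≈ 5.84 m

Total head at P-6: h = 11.83 m (water level in the piezometer is the total head).
Pressure head at P-10: ψ = P/(ρg) = 355×1000 / (1000 × 9.81) = 36.19 m.
Total head at P-10: h = z + ψ = -30.20 + 36.19 = 5.99 m.
Head difference: h(P-6) − h(P-10) = 11.83 − 5.99 = 5.84 m.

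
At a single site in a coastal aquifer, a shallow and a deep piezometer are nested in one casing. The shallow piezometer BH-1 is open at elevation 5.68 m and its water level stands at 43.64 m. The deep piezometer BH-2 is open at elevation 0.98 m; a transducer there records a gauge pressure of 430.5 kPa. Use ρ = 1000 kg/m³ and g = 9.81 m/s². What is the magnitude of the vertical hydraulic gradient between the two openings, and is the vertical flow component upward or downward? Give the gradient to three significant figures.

|i_v| ≈ 0.260; vertical flow is upward

Total head at BH-1: h = 43.64 m (water level in the standpipe).
Pressure head at BH-2: ψ = P/(ρg) = 430.5×1000 / (1000 × 9.81) = 43.88 m.
Total head at BH-2: h = z + ψ = 0.98 + 43.88 = 44.86 m.
Δh = h(BH-1) − h(BH-2) = 43.64 − 44.86 = -1.22 m.
Vertical separation Δz = 5.68 − 0.98 = 4.70 m.
|i_v| = |Δh| / Δz = 1.22 / 4.70 = 0.260.
Head is higher in the deep piezometer, so vertical flow is upward (discharge condition).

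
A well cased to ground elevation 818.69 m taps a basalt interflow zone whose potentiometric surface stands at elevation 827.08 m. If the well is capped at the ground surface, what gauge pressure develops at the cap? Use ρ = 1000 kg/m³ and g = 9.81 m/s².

Head above the cap: Δh = 827.08 − 818.69 = 8.39 m.
P = ρgΔh = 1000 × 9.81 × 8.39 = 82306 Pa ≈ 82.3 kPa.

P ≈ 82.3 kPa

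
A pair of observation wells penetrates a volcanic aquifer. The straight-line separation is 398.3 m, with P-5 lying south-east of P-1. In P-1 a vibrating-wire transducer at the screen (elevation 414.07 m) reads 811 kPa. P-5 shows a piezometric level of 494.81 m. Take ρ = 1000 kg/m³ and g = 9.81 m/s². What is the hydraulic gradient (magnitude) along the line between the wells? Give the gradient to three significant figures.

Pressure head at P-1: ψ = P/(ρg) = 811×1000 / (1000 × 9.81) = 82.67 m.
Total head at P-1: h = z + ψ = 414.07 + 82.67 = 496.74 m.
Total head at P-5: h = 494.81 m (water level in the piezometer is the total head).
Head difference: h(P-1) − h(P-5) = 496.74 − 494.81 = 1.93 m.
Hydraulic gradient: i = |Δh| / L = 1.93 / 398.3 = 0.00485.

i ≈ 0.00485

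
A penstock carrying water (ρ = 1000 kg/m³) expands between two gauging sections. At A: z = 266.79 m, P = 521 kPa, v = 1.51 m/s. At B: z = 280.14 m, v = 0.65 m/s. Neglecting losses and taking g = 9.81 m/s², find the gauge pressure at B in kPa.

Pressure head at A: ψ₁ = P₁/(ρg) = 521×1000 / (1000 × 9.81) = 53.11 m.
Velocity heads: v₁²/2g = 1.51²/19.62 = 0.116 m; v₂²/2g = 0.65²/19.62 = 0.022 m.
Total head H = z₁ + ψ₁ + v₁²/2g = 266.79 + 53.11 + 0.116 = 320.02 m.
ψ₂ = H − z₂ − v₂²/2g = 320.02 − 280.14 − 0.022 = 39.86 m.
P₂ = ρgψ₂ = 1000 × 9.81 × 39.86 ≈ 391 kPa.

P₂ ≈ 391 kPa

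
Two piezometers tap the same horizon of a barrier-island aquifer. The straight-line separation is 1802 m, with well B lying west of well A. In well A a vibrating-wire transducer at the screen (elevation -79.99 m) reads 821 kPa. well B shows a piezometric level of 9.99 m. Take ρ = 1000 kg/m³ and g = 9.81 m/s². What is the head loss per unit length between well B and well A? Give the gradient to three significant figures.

Pressure head at well A: ψ = P/(ρg) = 821×1000 / (1000 × 9.81) = 83.69 m.
Total head at well A: h = z + ψ = -79.99 + 83.69 = 3.70 m.
Total head at well B: h = 9.99 m (water level in the piezometer is the total head).
Head difference: h(well A) − h(well B) = 3.70 − 9.99 = -6.29 m.
Hydraulic gradient: i = |Δh| / L = 6.29 / 1802 = 0.00349.

i ≈ 0.00349 m/m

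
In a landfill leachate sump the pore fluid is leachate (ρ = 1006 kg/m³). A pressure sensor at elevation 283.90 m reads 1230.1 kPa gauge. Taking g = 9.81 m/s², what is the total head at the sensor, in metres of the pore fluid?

ψ = P/(ρg) = 1230.1×1000 / (1006 × 9.81) = 124.64 m.
h = z + ψ = 283.90 + 124.64 = 408.54 m.

h ≈ 408.54 m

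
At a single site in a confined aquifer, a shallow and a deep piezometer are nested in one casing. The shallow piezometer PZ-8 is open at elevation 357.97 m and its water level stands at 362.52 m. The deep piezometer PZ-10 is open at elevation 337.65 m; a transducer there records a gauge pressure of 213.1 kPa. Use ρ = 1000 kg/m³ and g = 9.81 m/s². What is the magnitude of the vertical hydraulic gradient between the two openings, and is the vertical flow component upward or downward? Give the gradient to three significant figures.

|i_v| ≈ 0.155; vertical flow is downward

Total head at PZ-8: h = 362.52 m (water level in the standpipe).
Pressure head at PZ-10: ψ = P/(ρg) = 213.1×1000 / (1000 × 9.81) = 21.72 m.
Total head at PZ-10: h = z + ψ = 337.65 + 21.72 = 359.37 m.
Δh = h(PZ-8) − h(PZ-10) = 362.52 − 359.37 = 3.15 m.
Vertical separation Δz = 357.97 − 337.65 = 20.32 m.
|i_v| = |Δh| / Δz = 3.15 / 20.32 = 0.155.
Head is higher in the shallow piezometer, so vertical flow is downward (recharge condition).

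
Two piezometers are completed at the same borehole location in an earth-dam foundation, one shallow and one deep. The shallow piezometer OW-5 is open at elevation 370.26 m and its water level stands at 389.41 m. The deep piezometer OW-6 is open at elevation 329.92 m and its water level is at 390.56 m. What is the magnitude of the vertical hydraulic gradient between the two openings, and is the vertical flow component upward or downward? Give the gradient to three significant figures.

|i_v| ≈ 0.0285; vertical flow is upward

Total head at OW-5: h = 389.41 m (water level in the standpipe).
Total head at OW-6: h = 390.56 m.
Δh = h(OW-5) − h(OW-6) = 389.41 − 390.56 = -1.15 m.
Vertical separation Δz = 370.26 − 329.92 = 40.34 m.
|i_v| = |Δh| / Δz = 1.15 / 40.34 = 0.0285.
Head is higher in the deep piezometer, so vertical flow is upward (discharge condition).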